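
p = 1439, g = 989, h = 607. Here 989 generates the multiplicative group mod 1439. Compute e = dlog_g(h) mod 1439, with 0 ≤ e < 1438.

667

Baby-step giant-step with m = ceil(sqrt(1438)) = 38.
Baby table (989^j mod 1439 for j=0..37):
  0:1  1:989  2:1040  3:1114  4:911  5:165  6:578  7:359
  8:1057  9:659  10:1323  11:396  12:236  13:286  14:810  15:1006
  16:585  17:87  18:1142  19:1262  20:505  21:112  22:1404  23:1360
  24:1014  25:1302  26:1212  27:1420  28:1355  29:386  30:419  31:1398
  32:1182  33:530  34:374  35:63  36:430  37:765
Giant step factor: 989^(-38) ≡ 468 (mod 1439).
Scan 607·468^i mod 1439 for i = 0, 1, …:
  i=0: 607   i=1: 593   i=2: 1236   i=3: 1409
  i=4: 350   i=5: 1193   i=6: 1431   i=7: 573
  i=8: 510   i=9: 1245     …   i=16: 566
  i=17: 112
Match at i=17, j=21: e = 17·38 + 21 = 667.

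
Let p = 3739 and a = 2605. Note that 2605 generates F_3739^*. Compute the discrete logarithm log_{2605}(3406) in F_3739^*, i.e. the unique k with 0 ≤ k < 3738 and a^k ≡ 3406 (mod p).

Baby-step giant-step with m = ceil(sqrt(3738)) = 62.
Baby table (2605^j mod 3739 for j=0..61):
  0:1  1:2605  2:3479  3:3198  4:298  5:2317  6:1039  7:3298
  8:2807  9:2490  10:3024  11:3186  12:2689  13:1698  14:53  15:3461
  16:1176  17:1239  18:838  19:3153  20:2721  21:2800  22:2950  23:1105
  24:3234  25:603  26:435  27:258  28:2809  29:222  30:2504  31:2104
  32:3285  33:2593  34:2131  35:2579  36:3051  37:2480  38:3147  39:2047
  40:621  41:2457  42:3056  43:549  44:1847  45:3081  46:2111  47:2825
  48:773  49:2083  50:926  51:575  52:2275  53:60  54:3001  55:3095
  56:1191  57:2924  58:677  59:2516  60:3452  61:165
Giant step factor: 2605^(-62) ≡ 444 (mod 3739).
Scan 3406·444^i mod 3739 for i = 0, 1, …:
  i=0: 3406   i=1: 1708   i=2: 3074   i=3: 121
  i=4: 1378   i=5: 2375   i=6: 102   i=7: 420
  i=8: 3269   i=9: 704     …   i=56: 849
  i=57: 3056
Match at i=57, j=42: k = 57·62 + 42 = 3576.

3576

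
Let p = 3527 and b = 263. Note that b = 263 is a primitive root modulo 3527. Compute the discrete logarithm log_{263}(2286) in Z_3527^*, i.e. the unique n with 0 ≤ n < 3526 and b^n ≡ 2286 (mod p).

Baby-step giant-step with m = ceil(sqrt(3526)) = 60.
Baby table (263^j mod 3527 for j=0..59):
  0:1  1:263  2:2156  3:2708  4:3277  5:1263  6:631  7:184
  8:2541  9:1680  10:965  11:3378  12:3137  13:3240  14:2113  15:1980
  16:2271  17:1210  18:800  19:2307  20:97  21:822  22:1039  23:1678
  24:439  25:2593  26:1248  27:213  28:3114  29:718  30:1903  31:3182
  32:967  33:377  34:395  35:1602  36:1613  37:979  38:6  39:1578
  40:2355  41:2140  42:2027  43:524  44:259  45:1104  46:1138  47:3026
  48:2263  49:2633  50:1187  51:1805  52:2097  53:1299  54:3045  55:206
  56:1273  57:3261  58:582  59:1405
Giant step factor: 263^(-60) ≡ 357 (mod 3527).
Scan 2286·357^i mod 3527 for i = 0, 1, …:
  i=0: 2286   i=1: 1365   i=2: 579   i=3: 2137
  i=4: 1077   i=5: 46   i=6: 2314   i=7: 780
  i=8: 3354   i=9: 1725     …   i=44: 1646
  i=45: 2140
Match at i=45, j=41: n = 45·60 + 41 = 2741.

2741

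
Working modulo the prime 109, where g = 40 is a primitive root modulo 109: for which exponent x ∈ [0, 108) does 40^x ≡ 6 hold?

7

Baby-step giant-step with m = ceil(sqrt(108)) = 11.
Baby table (40^j mod 109 for j=0..10):
  0:1  1:40  2:74  3:17  4:26  5:59  6:71  7:6
  8:22  9:8  10:102
Giant step factor: 40^(-11) ≡ 58 (mod 109).
Scan 6·58^i mod 109 for i = 0, 1, …:
  i=0: 6
Match at i=0, j=7: x = 0·11 + 7 = 7.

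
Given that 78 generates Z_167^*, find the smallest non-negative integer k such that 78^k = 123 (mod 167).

Baby-step giant-step with m = ceil(sqrt(166)) = 13.
Baby table (78^j mod 167 for j=0..12):
  0:1  1:78  2:72  3:105  4:7  5:45  6:3  7:67
  8:49  9:148  10:21  11:135  12:9
Giant step factor: 78^(-13) ≡ 113 (mod 167).
Scan 123·113^i mod 167 for i = 0, 1, …:
  i=0: 123   i=1: 38   i=2: 119   i=3: 87
  i=4: 145   i=5: 19   i=6: 143   i=7: 127
  i=8: 156   i=9: 93   i=10: 155   i=11: 147
  i=12: 78
Match at i=12, j=1: k = 12·13 + 1 = 157.

157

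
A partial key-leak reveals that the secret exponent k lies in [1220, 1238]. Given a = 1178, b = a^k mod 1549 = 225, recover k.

1236

Compute 1178^1220 mod 1549 = 1153, then multiply by 1178 repeatedly:
  1178^1220=1153  1178^1221=1310  1178^1222=376  1178^1223=1463  1178^1224=926
  1178^1225=332  1178^1226=748  1178^1227=1312  1178^1228=1183  1178^1229=1023
  1178^1230=1521  1178^1231=1094  1178^1232=1513  1178^1233=964  1178^1234=175
  1178^1235=133  1178^1236=225
Found 225 at exponent 1236.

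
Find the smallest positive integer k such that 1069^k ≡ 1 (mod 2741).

1370

The order of 1069 must divide p − 1 = 2740 = 2^2 · 5 · 137.
Divisors: 1, 2, 4, 5, 10, 20, 137, 274, 548, 685, 1370, 2740.
Check each in increasing order: 1069^1 ≡ 1069;  1069^2 ≡ 2505;  1069^4 ≡ 876;  1069^5 ≡ 1763;  1069^10 ≡ 2616;  1069^20 ≡ 1920;  1069^137 ≡ 1525;  1069^274 ≡ 1257;  1069^548 ≡ 1233;  1069^685 ≡ 2740;  1069^1370 ≡ 1.
Smallest exponent giving 1 is 1370.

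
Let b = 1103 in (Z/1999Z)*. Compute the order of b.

333

The order of 1103 must divide p − 1 = 1998 = 2 · 3^3 · 37.
Divisors: 1, 2, 3, 6, 9, 18, 27, 37, 54, 74, 111, 222, 333, 666, 999, 1998.
Check each in increasing order: 1103^1 ≡ 1103;  1103^2 ≡ 1217;  1103^3 ≡ 1022;  1103^6 ≡ 1006;  1103^9 ≡ 646;  1103^18 ≡ 1524;  1103^27 ≡ 996;  1103^37 ≡ 869;  1103^54 ≡ 512;  1103^74 ≡ 1538;  1103^111 ≡ 1190;  1103^222 ≡ 808;  1103^333 ≡ 1.
Smallest exponent giving 1 is 333.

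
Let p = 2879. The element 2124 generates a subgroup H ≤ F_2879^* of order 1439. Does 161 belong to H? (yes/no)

161 ∈ ⟨2124⟩ iff 161^1439 ≡ 1 (mod 2879), since |⟨2124⟩| = 1439.
161^1439 mod 2879 = 1.
Since 1 = 1, 161 lies in the subgroup.

yes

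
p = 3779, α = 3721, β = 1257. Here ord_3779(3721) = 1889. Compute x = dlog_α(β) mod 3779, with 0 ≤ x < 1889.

Baby-step giant-step with m = ceil(sqrt(1889)) = 44.
Baby table (3721^j mod 3779 for j=0..43):
  0:1  1:3721  2:3364  3:1396  4:2170  5:2626  6:2631  7:2341
  8:266  9:3467  10:2980  11:994  12:2812  13:3180  14:731  15:2950
  16:2734  17:146  18:2869  19:3653  20:3529  21:3163  22:1717  23:2447
  24:1676  25:1046  26:3575  27:495  28:1522  29:2420  30:3242  31:914
  32:3673  33:2369  34:2421  35:3184  36:499  37:1290  38:760  39:1268
  40:2036  41:2840  42:1556  43:448
Giant step factor: 3721^(-44) ≡ 2659 (mod 3779).
Scan 1257·2659^i mod 3779 for i = 0, 1, …:
  i=0: 1257   i=1: 1727   i=2: 608   i=3: 3039
  i=4: 1199   i=5: 2444   i=6: 2495   i=7: 2060
  i=8: 1769   i=9: 2695     …   i=37: 3366
  i=38: 1522
Match at i=38, j=28: x = 38·44 + 28 = 1700.

1700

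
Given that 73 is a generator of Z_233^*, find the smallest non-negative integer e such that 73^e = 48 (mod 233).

Baby-step giant-step with m = ceil(sqrt(232)) = 16.
Baby table (73^j mod 233 for j=0..15):
  0:1  1:73  2:203  3:140  4:201  5:227  6:28  7:180
  8:92  9:192  10:36  11:65  12:85  13:147  14:13  15:17
Giant step factor: 73^(-16) ≡ 46 (mod 233).
Scan 48·46^i mod 233 for i = 0, 1, …:
  i=0: 48   i=1: 111   i=2: 213   i=3: 12
  i=4: 86   i=5: 228   i=6: 3   i=7: 138
  i=8: 57   i=9: 59   i=10: 151   i=11: 189
  i=12: 73
Match at i=12, j=1: e = 12·16 + 1 = 193.

193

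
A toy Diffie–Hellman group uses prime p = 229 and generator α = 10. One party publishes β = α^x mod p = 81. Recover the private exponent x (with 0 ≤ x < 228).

212

Baby-step giant-step with m = ceil(sqrt(228)) = 16.
Baby table (10^j mod 229 for j=0..15):
  0:1  1:10  2:100  3:84  4:153  5:156  6:186  7:28
  8:51  9:52  10:62  11:162  12:17  13:170  14:97  15:54
Giant step factor: 10^(-16) ≡ 81 (mod 229).
Scan 81·81^i mod 229 for i = 0, 1, …:
  i=0: 81   i=1: 149   i=2: 161   i=3: 217
  i=4: 173   i=5: 44   i=6: 129   i=7: 144
  i=8: 214   i=9: 159   i=10: 55   i=11: 104
  i=12: 180   i=13: 153
Match at i=13, j=4: x = 13·16 + 4 = 212.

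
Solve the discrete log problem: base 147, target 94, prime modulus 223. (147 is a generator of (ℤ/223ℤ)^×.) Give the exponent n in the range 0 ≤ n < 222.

212

Baby-step giant-step with m = ceil(sqrt(222)) = 15.
Baby table (147^j mod 223 for j=0..14):
  0:1  1:147  2:201  3:111  4:38  5:11  6:56  7:204
  8:106  9:195  10:121  11:170  12:14  13:51  14:138
Giant step factor: 147^(-15) ≡ 191 (mod 223).
Scan 94·191^i mod 223 for i = 0, 1, …:
  i=0: 94   i=1: 114   i=2: 143   i=3: 107
  i=4: 144   i=5: 75   i=6: 53   i=7: 88
  i=8: 83   i=9: 20     …   i=13: 154
  i=14: 201
Match at i=14, j=2: n = 14·15 + 2 = 212.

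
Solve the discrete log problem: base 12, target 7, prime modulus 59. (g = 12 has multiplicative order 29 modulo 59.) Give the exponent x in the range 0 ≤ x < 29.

26

Successive powers of 12 modulo 59:
  12^0=1  12^1=12  12^2=26  12^3=17  12^4=27  12^5=29
  12^6=53  12^7=46  12^8=21  12^9=16  12^10=15  12^11=3
  12^12=36  12^13=19  12^14=51  12^15=22  12^16=28  12^17=41
  12^18=20  12^19=4  12^20=48  12^21=45  12^22=9  12^23=49
  12^24=57  12^25=35  12^26=7
So 12^26 ≡ 7 (mod 59), giving x = 26.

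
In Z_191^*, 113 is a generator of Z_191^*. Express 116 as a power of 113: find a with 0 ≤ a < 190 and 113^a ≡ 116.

Baby-step giant-step with m = ceil(sqrt(190)) = 14.
Baby table (113^j mod 191 for j=0..13):
  0:1  1:113  2:163  3:83  4:20  5:159  6:13  7:132
  8:18  9:124  10:69  11:157  12:169  13:188
Giant step factor: 113^(-14) ≡ 40 (mod 191).
Scan 116·40^i mod 191 for i = 0, 1, …:
  i=0: 116   i=1: 56   i=2: 139   i=3: 21
  i=4: 76   i=5: 175   i=6: 124
Match at i=6, j=9: a = 6·14 + 9 = 93.

93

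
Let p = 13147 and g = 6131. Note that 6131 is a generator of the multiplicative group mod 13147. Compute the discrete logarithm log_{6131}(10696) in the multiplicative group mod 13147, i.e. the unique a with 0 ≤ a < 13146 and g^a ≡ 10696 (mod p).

Baby-step giant-step with m = ceil(sqrt(13146)) = 115.
Baby table (6131^j mod 13147 for j=0..114):
  0:1  1:6131  2:1888  3:5968  4:1707  5:605  6:1801  7:11598
  8:8362  9:7269  10:11056  11:11551  12:9439  13:10562  14:6647  15:10204
  16:7298  17:4797  18:568  19:11600  20:7477  21:11045  22:9845  23:1818
  24:10649  25:1017  26:3549  27:634  28:8689  29:615  30:10523  31:4184
  32:2307  33:11192  34:3959  35:3267  36:7096  37:2153  38:455  39:2441
  40:4485  41:7158  42:1012  43:12335  44:4341  45:5143  46:5227  47:7498
  48:8326  49:10052  50:8823  51:7055  52:575  53:1929  54:7546  55:233
  56:8647  57:6053  58:10109  59:3321  60:9495  61:12076  62:7199  63:2590
  64:10861  65:12383  66:9395  67:3738  68:2457  69:10552  70:11072  71:4471
  72:206  73:874  74:7665  75:6737  76:9820  77:6307  78:2890  79:9581
  80:315  81:11803  82:3105  83:13046  84:11825  85:6517  86:1994  87:11651
  88:4630  89:2157  90:11832  91:9993  92:2063  93:839  94:3432  95:6392
  96:11292  97:12297  98:8009  99:12281  100:1942  101:8367  102:11630  103:7349
  104:1950  105:4827  106:440  107:2505  108:2459  109:9667  110:1701  111:3260
  112:3620  113:2084  114:11267
Giant step factor: 6131^(-115) ≡ 11962 (mod 13147).
Scan 10696·11962^i mod 13147 for i = 0, 1, …:
  i=0: 10696   i=1: 12095   i=2: 10802   i=3: 4808
  i=4: 8318   i=5: 3420   i=6: 9723   i=7: 8164
  i=8: 1852   i=9: 929     …   i=54: 9542
  i=55: 12297
Match at i=55, j=97: a = 55·115 + 97 = 6422.

6422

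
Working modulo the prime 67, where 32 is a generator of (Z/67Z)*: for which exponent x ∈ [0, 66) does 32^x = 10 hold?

Baby-step giant-step with m = ceil(sqrt(66)) = 9.
Baby table (32^j mod 67 for j=0..8):
  0:1  1:32  2:19  3:5  4:26  5:28  6:25  7:63
  8:6
Giant step factor: 32^(-9) ≡ 52 (mod 67).
Scan 10·52^i mod 67 for i = 0, 1, …:
  i=0: 10   i=1: 51   i=2: 39   i=3: 18
  i=4: 65   i=5: 30   i=6: 19
Match at i=6, j=2: x = 6·9 + 2 = 56.

56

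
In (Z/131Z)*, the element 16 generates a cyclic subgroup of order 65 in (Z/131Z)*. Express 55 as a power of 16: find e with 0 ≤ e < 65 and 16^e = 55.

Baby-step giant-step with m = ceil(sqrt(65)) = 9.
Baby table (16^j mod 131 for j=0..8):
  0:1  1:16  2:125  3:35  4:36  5:52  6:46  7:81
  8:117
Giant step factor: 16^(-9) ≡ 100 (mod 131).
Scan 55·100^i mod 131 for i = 0, 1, …:
  i=0: 55   i=1: 129   i=2: 62   i=3: 43
  i=4: 108   i=5: 58   i=6: 36
Match at i=6, j=4: e = 6·9 + 4 = 58.

58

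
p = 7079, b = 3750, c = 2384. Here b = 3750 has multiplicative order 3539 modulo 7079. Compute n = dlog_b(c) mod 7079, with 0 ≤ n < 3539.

23

Baby-step giant-step with m = ceil(sqrt(3539)) = 60.
Baby table (3750^j mod 7079 for j=0..59):
  0:1  1:3750  2:3606  3:1610  4:6192  5:880  6:1186  7:1888
  8:1000  9:5209  10:2789  11:3067  12:4954  13:2204  14:3807  15:4986
  16:1861  17:5935  18:6953  19:1793  20:5779  21:2431  22:5577  23:2384
  24:6302  25:2798  26:1422  27:2013  28:2536  29:2903  30:5827  31:5456
  32:1690  33:1795  34:6200  35:2564  36:1718  37:610  38:983  39:5170
  40:5198  41:4013  42:5875  43:1402  44:4882  45:1206  46:6098  47:2330
  48:2014  49:6286  50:6509  51:358  52:4569  53:2570  54:2981  55:1009
  56:3564  57:6927  58:3399  59:4050
Giant step factor: 3750^(-60) ≡ 2269 (mod 7079).
Scan 2384·2269^i mod 7079 for i = 0, 1, …:
  i=0: 2384
Match at i=0, j=23: n = 0·60 + 23 = 23.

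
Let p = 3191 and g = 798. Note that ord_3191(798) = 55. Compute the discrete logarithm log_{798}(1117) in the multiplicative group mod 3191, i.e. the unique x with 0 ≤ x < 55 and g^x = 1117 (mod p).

13

Baby-step giant-step with m = ceil(sqrt(55)) = 8.
Baby table (798^j mod 3191 for j=0..7):
  0:1  1:798  2:1795  3:2842  4:2306  5:2172  6:543  7:2529
Giant step factor: 798^(-8) ≡ 1716 (mod 3191).
Scan 1117·1716^i mod 3191 for i = 0, 1, …:
  i=0: 1117   i=1: 2172
Match at i=1, j=5: x = 1·8 + 5 = 13.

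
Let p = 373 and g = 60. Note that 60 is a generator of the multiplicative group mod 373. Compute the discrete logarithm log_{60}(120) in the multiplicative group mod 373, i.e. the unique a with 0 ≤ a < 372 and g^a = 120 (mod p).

Baby-step giant-step with m = ceil(sqrt(372)) = 20.
Baby table (60^j mod 373 for j=0..19):
  0:1  1:60  2:243  3:33  4:115  5:186  6:343  7:65
  8:170  9:129  10:280  11:15  12:154  13:288  14:122  15:233
  16:179  17:296  18:229  19:312
Giant step factor: 60^(-20) ≡ 16 (mod 373).
Scan 120·16^i mod 373 for i = 0, 1, …:
  i=0: 120   i=1: 55   i=2: 134   i=3: 279
  i=4: 361   i=5: 181   i=6: 285   i=7: 84
  i=8: 225   i=9: 243
Match at i=9, j=2: a = 9·20 + 2 = 182.

182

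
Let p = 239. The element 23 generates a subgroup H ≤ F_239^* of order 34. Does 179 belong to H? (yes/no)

no

179 ∈ ⟨23⟩ iff 179^34 ≡ 1 (mod 239), since |⟨23⟩| = 34.
179^34 mod 239 = 24.
Since 24 ≠ 1, 179 does not lie in the subgroup.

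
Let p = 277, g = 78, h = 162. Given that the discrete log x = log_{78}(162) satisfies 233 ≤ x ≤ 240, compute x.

235

Compute 78^233 mod 277 = 150, then multiply by 78 repeatedly:
  78^233=150  78^234=66  78^235=162
Found 162 at exponent 235.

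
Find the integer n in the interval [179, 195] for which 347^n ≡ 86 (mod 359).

183

Compute 347^179 mod 359 = 358, then multiply by 347 repeatedly:
  347^179=358  347^180=12  347^181=215  347^182=292  347^183=86
Found 86 at exponent 183.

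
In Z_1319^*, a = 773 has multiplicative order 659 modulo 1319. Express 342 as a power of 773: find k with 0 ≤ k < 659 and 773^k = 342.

Baby-step giant-step with m = ceil(sqrt(659)) = 26.
Baby table (773^j mod 1319 for j=0..25):
  0:1  1:773  2:22  3:1178  4:484  5:855  6:96  7:344
  8:793  9:973  10:299  11:302  12:1302  13:49  14:945  15:1078
  16:1005  17:1293  18:1006  19:747  20:1028  21:606  22:193  23:142
  24:289  25:486
Giant step factor: 773^(-26) ≡ 128 (mod 1319).
Scan 342·128^i mod 1319 for i = 0, 1, …:
  i=0: 342   i=1: 249   i=2: 216   i=3: 1268
  i=4: 67   i=5: 662   i=6: 320   i=7: 71
  i=8: 1174   i=9: 1225     …   i=14: 250
  i=15: 344
Match at i=15, j=7: k = 15·26 + 7 = 397.

397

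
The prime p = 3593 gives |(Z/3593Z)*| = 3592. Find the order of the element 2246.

3592

The order of 2246 must divide p − 1 = 3592 = 2^3 · 449.
Divisors: 1, 2, 4, 8, 449, 898, 1796, 3592.
Check each in increasing order: 2246^1 ≡ 2246;  2246^2 ≡ 3537;  2246^4 ≡ 3136;  2246^8 ≡ 455;  2246^449 ≡ 2794;  2246^898 ≡ 2440;  2246^1796 ≡ 3592;  2246^3592 ≡ 1.
Smallest exponent giving 1 is 3592.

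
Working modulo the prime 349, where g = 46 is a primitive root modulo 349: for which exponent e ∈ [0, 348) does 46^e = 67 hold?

Baby-step giant-step with m = ceil(sqrt(348)) = 19.
Baby table (46^j mod 349 for j=0..18):
  0:1  1:46  2:22  3:314  4:135  5:277  6:178  7:161
  8:77  9:52  10:298  11:97  12:274  13:40  14:95  15:182
  16:345  17:165  18:261
Giant step factor: 46^(-19) ≡ 177 (mod 349).
Scan 67·177^i mod 349 for i = 0, 1, …:
  i=0: 67   i=1: 342   i=2: 157   i=3: 218
  i=4: 196   i=5: 141   i=6: 178
Match at i=6, j=6: e = 6·19 + 6 = 120.

120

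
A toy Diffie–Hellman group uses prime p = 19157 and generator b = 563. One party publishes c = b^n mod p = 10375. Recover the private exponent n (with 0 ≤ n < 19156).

Baby-step giant-step with m = ceil(sqrt(19156)) = 139.
Baby table (563^j mod 19157 for j=0..138):
  0:1  1:563  2:10457  3:6092  4:693  5:7019  6:5355  7:7216
  8:1324  9:17446  10:13714  11:711  12:17153  13:2011  14:1930  15:13798
  16:9689  17:14319  18:15657  19:2671  20:9527  21:18898  22:7439  23:11931
  24:12203  25:12083  26:1994  27:11516  28:8442  29:1910  30:2538  31:11276
  32:7421  33:1797  34:15547  35:17369  36:8677  37:116  38:7837  39:6121
  40:17020  41:3760  42:9610  43:8156  44:13305  45:328  46:12251  47:793
  48:5848  49:16577  50:3392  51:13153  52:10537  53:12818  54:13502  55:15454
  56:3324  57:13183  58:8270  59:859  60:4692  61:17087  62:3167  63:1420
  64:14023  65:2265  66:10833  67:7053  68:5340  69:17928  70:16882  71:2694
  72:3319  73:10368  74:13456  75:8713  76:1227  77:1149  78:14706  79:3654
  80:7403  81:10820  82:18891  83:3498  84:15360  85:7873  86:7232  87:10332
  88:12345  89:15401  90:11799  91:14515  92:11063  93:2444  94:15825  95:1470
  96:3859  97:7876  98:8921  99:3389  100:11464  101:17480  102:13699  103:11423
  104:13554  105:6416  106:10692  107:4298  108:5992  109:1864  110:14954  111:9179
  112:14544  113:8233  114:18342  115:923  116:2410  117:15840  118:9915  119:7458
  120:3471  121:159  122:12889  123:15161  124:10778  125:14402  126:4915  127:8537
  128:17081  129:18946  130:15306  131:15785  132:17264  133:7033  134:13237  135:358
  136:9984  137:7991  138:16195
Giant step factor: 563^(-139) ≡ 18186 (mod 19157).
Scan 10375·18186^i mod 19157 for i = 0, 1, …:
  i=0: 10375   i=1: 2457   i=2: 8878   i=3: 112
  i=4: 6190   i=5: 4808   i=6: 5740   i=7: 1147
  i=8: 16526   i=9: 6820     …   i=46: 16335
  i=47: 711
Match at i=47, j=11: n = 47·139 + 11 = 6544.

6544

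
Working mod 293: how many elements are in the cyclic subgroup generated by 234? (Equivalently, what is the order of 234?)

146

The order of 234 must divide p − 1 = 292 = 2^2 · 73.
Divisors: 1, 2, 4, 73, 146, 292.
Check each in increasing order: 234^1 ≡ 234;  234^2 ≡ 258;  234^4 ≡ 53;  234^73 ≡ 292;  234^146 ≡ 1.
Smallest exponent giving 1 is 146.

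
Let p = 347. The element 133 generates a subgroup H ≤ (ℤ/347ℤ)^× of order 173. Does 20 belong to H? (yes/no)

no

20 ∈ ⟨133⟩ iff 20^173 ≡ 1 (mod 347), since |⟨133⟩| = 173.
20^173 mod 347 = 346.
Since 346 ≠ 1, 20 does not lie in the subgroup.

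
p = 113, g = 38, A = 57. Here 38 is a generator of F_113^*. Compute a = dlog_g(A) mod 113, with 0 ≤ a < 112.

Successive powers of 38 modulo 113:
  38^0=1  38^1=38  38^2=88  38^3=67  38^4=60  38^5=20
  38^6=82  38^7=65  38^8=97  38^9=70  38^10=61  38^11=58
  38^12=57
So 38^12 ≡ 57 (mod 113), giving a = 12.

12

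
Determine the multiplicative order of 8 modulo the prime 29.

The order of 8 must divide p − 1 = 28 = 2^2 · 7.
Divisors: 1, 2, 4, 7, 14, 28.
Check each in increasing order: 8^1 ≡ 8;  8^2 ≡ 6;  8^4 ≡ 7;  8^7 ≡ 17;  8^14 ≡ 28;  8^28 ≡ 1.
Smallest exponent giving 1 is 28.

28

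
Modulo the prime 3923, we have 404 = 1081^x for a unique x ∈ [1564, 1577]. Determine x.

1570

Compute 1081^1564 mod 3923 = 3336, then multiply by 1081 repeatedly:
  1081^1564=3336  1081^1565=979  1081^1566=3012  1081^1567=3805  1081^1568=1901
  1081^1569=3252  1081^1570=404
Found 404 at exponent 1570.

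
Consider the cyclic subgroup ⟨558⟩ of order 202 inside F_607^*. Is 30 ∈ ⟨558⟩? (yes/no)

30 ∈ ⟨558⟩ iff 30^202 ≡ 1 (mod 607), since |⟨558⟩| = 202.
30^202 mod 607 = 210.
Since 210 ≠ 1, 30 does not lie in the subgroup.

no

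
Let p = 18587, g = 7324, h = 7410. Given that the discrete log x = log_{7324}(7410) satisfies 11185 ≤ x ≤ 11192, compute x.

11189

Compute 7324^11185 mod 18587 = 16846, then multiply by 7324 repeatedly:
  7324^11185=16846  7324^11186=18185  7324^11187=11085  7324^11188=17111  7324^11189=7410
Found 7410 at exponent 11189.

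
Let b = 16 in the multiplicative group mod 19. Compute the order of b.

The order of 16 must divide p − 1 = 18 = 2 · 3^2.
Divisors: 1, 2, 3, 6, 9, 18.
Check each in increasing order: 16^1 ≡ 16;  16^2 ≡ 9;  16^3 ≡ 11;  16^6 ≡ 7;  16^9 ≡ 1.
Smallest exponent giving 1 is 9.

9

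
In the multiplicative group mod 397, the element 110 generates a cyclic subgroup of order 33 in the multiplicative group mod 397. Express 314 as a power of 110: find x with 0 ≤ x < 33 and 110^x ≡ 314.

Successive powers of 110 modulo 397:
  110^0=1  110^1=110  110^2=190  110^3=256  110^4=370  110^5=206
  110^6=31  110^7=234  110^8=332  110^9=393  110^10=354  110^11=34
  110^12=167  110^13=108  110^14=367  110^15=273  110^16=255  110^17=260
  110^18=16  110^19=172  110^20=261  110^21=126  110^22=362  110^23=120
  110^24=99  110^25=171  110^26=151  110^27=333  110^28=106  110^29=147
  110^30=290  110^31=140  110^32=314
So 110^32 ≡ 314 (mod 397), giving x = 32.

32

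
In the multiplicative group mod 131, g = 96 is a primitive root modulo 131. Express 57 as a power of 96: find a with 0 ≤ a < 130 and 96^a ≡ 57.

Baby-step giant-step with m = ceil(sqrt(130)) = 12.
Baby table (96^j mod 131 for j=0..11):
  0:1  1:96  2:46  3:93  4:20  5:86  6:3  7:26
  8:7  9:17  10:60  11:127
Giant step factor: 96^(-12) ≡ 102 (mod 131).
Scan 57·102^i mod 131 for i = 0, 1, …:
  i=0: 57   i=1: 50   i=2: 122   i=3: 130
  i=4: 29   i=5: 76   i=6: 23   i=7: 119
  i=8: 86
Match at i=8, j=5: a = 8·12 + 5 = 101.

101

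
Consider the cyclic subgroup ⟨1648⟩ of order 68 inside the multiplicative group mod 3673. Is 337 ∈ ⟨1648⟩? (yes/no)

no

337 ∈ ⟨1648⟩ iff 337^68 ≡ 1 (mod 3673), since |⟨1648⟩| = 68.
337^68 mod 3673 = 127.
Since 127 ≠ 1, 337 does not lie in the subgroup.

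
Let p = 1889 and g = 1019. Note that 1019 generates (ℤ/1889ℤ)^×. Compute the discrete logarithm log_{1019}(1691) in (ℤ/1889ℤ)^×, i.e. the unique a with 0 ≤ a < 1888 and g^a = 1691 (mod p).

Baby-step giant-step with m = ceil(sqrt(1888)) = 44.
Baby table (1019^j mod 1889 for j=0..43):
  0:1  1:1019  2:1300  3:511  4:1234  5:1261  6:439  7:1537
  8:222  9:1427  10:1472  11:102  12:43  13:370  14:1119  15:1194
  16:170  17:1331  18:1876  19:1865  20:101  21:913  22:959  23:608
  24:1849  25:798  26:892  27:339  28:1643  29:563  30:1330  31:857
  32:565  33:1479  34:1568  35:1587  36:169  37:312  38:576  39:1354
  40:756  41:1541  42:520  43:960
Giant step factor: 1019^(-44) ≡ 584 (mod 1889).
Scan 1691·584^i mod 1889 for i = 0, 1, …:
  i=0: 1691   i=1: 1486   i=2: 773   i=3: 1850
  i=4: 1781   i=5: 1154   i=6: 1452   i=7: 1696
  i=8: 628   i=9: 286     …   i=28: 603
  i=29: 798
Match at i=29, j=25: a = 29·44 + 25 = 1301.

1301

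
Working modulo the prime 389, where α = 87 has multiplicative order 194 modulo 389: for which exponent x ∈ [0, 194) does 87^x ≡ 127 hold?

123

Baby-step giant-step with m = ceil(sqrt(194)) = 14.
Baby table (87^j mod 389 for j=0..13):
  0:1  1:87  2:178  3:315  4:175  5:54  6:30  7:276
  8:283  9:114  10:193  11:64  12:122  13:111
Giant step factor: 87^(-14) ≡ 143 (mod 389).
Scan 127·143^i mod 389 for i = 0, 1, …:
  i=0: 127   i=1: 267   i=2: 59   i=3: 268
  i=4: 202   i=5: 100   i=6: 296   i=7: 316
  i=8: 64
Match at i=8, j=11: x = 8·14 + 11 = 123.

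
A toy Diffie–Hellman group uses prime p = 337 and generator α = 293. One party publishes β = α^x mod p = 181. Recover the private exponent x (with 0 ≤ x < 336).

70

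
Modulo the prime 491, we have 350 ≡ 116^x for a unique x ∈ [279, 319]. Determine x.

314

Compute 116^279 mod 491 = 19, then multiply by 116 repeatedly:
  116^279=19  116^280=240  116^281=344  116^282=133  116^283=207
  116^284=444  116^285=440  116^286=467  116^287=162  116^288=134
  116^289=323  116^290=152  116^291=447  116^292=297  116^293=82
  116^294=183  116^295=115  116^296=83  116^297=299  116^298=314
  116^299=90  116^300=129  116^301=234  116^302=139  116^303=412
  116^304=165  116^305=482  116^306=429  116^307=173  116^308=428
  116^309=57  116^310=229  116^311=50  116^312=399  116^313=130
  116^314=350
Found 350 at exponent 314.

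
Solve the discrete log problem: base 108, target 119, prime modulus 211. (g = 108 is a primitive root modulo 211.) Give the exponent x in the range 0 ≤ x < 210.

118

Baby-step giant-step with m = ceil(sqrt(210)) = 15.
Baby table (108^j mod 211 for j=0..14):
  0:1  1:108  2:59  3:42  4:105  5:157  6:76  7:190
  8:53  9:27  10:173  11:116  12:79  13:92  14:19
Giant step factor: 108^(-15) ≡ 40 (mod 211).
Scan 119·40^i mod 211 for i = 0, 1, …:
  i=0: 119   i=1: 118   i=2: 78   i=3: 166
  i=4: 99   i=5: 162   i=6: 150   i=7: 92
Match at i=7, j=13: x = 7·15 + 13 = 118.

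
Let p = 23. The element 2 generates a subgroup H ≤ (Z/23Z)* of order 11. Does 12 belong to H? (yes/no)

yes

12 ∈ ⟨2⟩ iff 12^11 ≡ 1 (mod 23), since |⟨2⟩| = 11.
12^11 mod 23 = 1.
Since 1 = 1, 12 lies in the subgroup.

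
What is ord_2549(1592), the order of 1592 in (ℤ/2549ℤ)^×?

2548

The order of 1592 must divide p − 1 = 2548 = 2^2 · 7^2 · 13.
Divisors: 1, 2, 4, 7, 13, 14, 26, 28, 49, 52, 91, 98, 182, 196, 364, 637, 1274, 2548.
Check each in increasing order: 1592^1 ≡ 1592;  1592^2 ≡ 758;  1592^4 ≡ 1039;  1592^7 ≡ 1682;  1592^13 ≡ 2219;  1592^14 ≡ 2283;  1592^26 ≡ 1842;  1592^28 ≡ 1933;  1592^49 ≡ 265;  1592^52 ≡ 245;  1592^91 ≡ 2174;  1592^98 ≡ 1402;  1592^182 ≡ 430;  1592^196 ≡ 325;  1592^364 ≡ 1372;  1592^637 ≡ 357;  1592^1274 ≡ 2548;  1592^2548 ≡ 1.
Smallest exponent giving 1 is 2548.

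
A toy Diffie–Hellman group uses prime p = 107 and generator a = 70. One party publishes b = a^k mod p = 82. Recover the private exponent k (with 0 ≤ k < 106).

75

Baby-step giant-step with m = ceil(sqrt(106)) = 11.
Baby table (70^j mod 107 for j=0..10):
  0:1  1:70  2:85  3:65  4:56  5:68  6:52  7:2
  8:33  9:63  10:23
Giant step factor: 70^(-11) ≡ 43 (mod 107).
Scan 82·43^i mod 107 for i = 0, 1, …:
  i=0: 82   i=1: 102   i=2: 106   i=3: 64
  i=4: 77   i=5: 101   i=6: 63
Match at i=6, j=9: k = 6·11 + 9 = 75.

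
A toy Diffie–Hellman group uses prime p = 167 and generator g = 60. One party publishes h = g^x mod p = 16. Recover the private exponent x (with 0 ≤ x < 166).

110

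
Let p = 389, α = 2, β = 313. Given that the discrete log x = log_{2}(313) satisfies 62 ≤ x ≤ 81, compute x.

Compute 2^62 mod 389 = 334, then multiply by 2 repeatedly:
  2^62=334  2^63=279  2^64=169  2^65=338  2^66=287
  2^67=185  2^68=370  2^69=351  2^70=313
Found 313 at exponent 70.

70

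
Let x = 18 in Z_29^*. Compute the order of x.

The order of 18 must divide p − 1 = 28 = 2^2 · 7.
Divisors: 1, 2, 4, 7, 14, 28.
Check each in increasing order: 18^1 ≡ 18;  18^2 ≡ 5;  18^4 ≡ 25;  18^7 ≡ 17;  18^14 ≡ 28;  18^28 ≡ 1.
Smallest exponent giving 1 is 28.

28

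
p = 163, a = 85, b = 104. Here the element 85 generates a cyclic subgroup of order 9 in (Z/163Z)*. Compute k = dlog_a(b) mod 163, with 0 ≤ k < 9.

Successive powers of 85 modulo 163:
  85^0=1  85^1=85  85^2=53  85^3=104
So 85^3 ≡ 104 (mod 163), giving k = 3.

3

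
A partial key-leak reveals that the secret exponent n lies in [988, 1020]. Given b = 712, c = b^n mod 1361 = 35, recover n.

1001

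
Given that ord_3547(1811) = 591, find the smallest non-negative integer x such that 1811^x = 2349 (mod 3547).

Baby-step giant-step with m = ceil(sqrt(591)) = 25.
Baby table (1811^j mod 3547 for j=0..24):
  0:1  1:1811  2:2293  3:2633  4:1195  5:475  6:1851  7:246
  8:2131  9:105  10:2164  11:3116  12:3346  13:1330  14:217  15:2817
  16:1001  17:294  18:384  19:212  20:856  21:177  22:1317  23:1503
  24:1384
Giant step factor: 1811^(-25) ≡ 2400 (mod 3547).
Scan 2349·2400^i mod 3547 for i = 0, 1, …:
  i=0: 2349   i=1: 1417   i=2: 2774   i=3: 3428
  i=4: 1707   i=5: 15   i=6: 530   i=7: 2174
  i=8: 3510   i=9: 3422     …   i=16: 2554
  i=17: 384
Match at i=17, j=18: x = 17·25 + 18 = 443.

443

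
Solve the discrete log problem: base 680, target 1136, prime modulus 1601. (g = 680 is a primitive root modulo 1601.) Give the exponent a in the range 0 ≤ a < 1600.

Baby-step giant-step with m = ceil(sqrt(1600)) = 40.
Baby table (680^j mod 1601 for j=0..39):
  0:1  1:680  2:1312  3:403  4:269  5:406  6:708  7:1140
  8:316  9:346  10:1534  11:869  12:151  13:216  14:1189  15:15
  16:594  17:468  18:1242  19:833  20:1287  21:1014  22:1090  23:1538
  24:387  25:596  26:227  27:664  28:38  29:224  30:225  31:905
  32:616  33:1019  34:1288  35:93  36:801  37:340  38:656  39:1002
Giant step factor: 680^(-40) ≡ 863 (mod 1601).
Scan 1136·863^i mod 1601 for i = 0, 1, …:
  i=0: 1136   i=1: 556   i=2: 1129   i=3: 919
  i=4: 602   i=5: 802   i=6: 494   i=7: 456
  i=8: 1283   i=9: 938     …   i=32: 332
  i=33: 1538
Match at i=33, j=23: a = 33·40 + 23 = 1343.

1343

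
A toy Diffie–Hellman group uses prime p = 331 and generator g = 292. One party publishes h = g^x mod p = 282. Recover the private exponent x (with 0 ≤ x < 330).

Baby-step giant-step with m = ceil(sqrt(330)) = 19.
Baby table (292^j mod 331 for j=0..18):
  0:1  1:292  2:197  3:261  4:82  5:112  6:266  7:218
  8:104  9:247  10:297  11:2  12:253  13:63  14:191  15:164
  16:224  17:201  18:105
Giant step factor: 292^(-19) ≡ 148 (mod 331).
Scan 282·148^i mod 331 for i = 0, 1, …:
  i=0: 282   i=1: 30   i=2: 137   i=3: 85
  i=4: 2
Match at i=4, j=11: x = 4·19 + 11 = 87.

87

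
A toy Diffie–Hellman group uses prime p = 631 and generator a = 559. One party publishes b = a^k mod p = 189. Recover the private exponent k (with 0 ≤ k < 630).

52

Baby-step giant-step with m = ceil(sqrt(630)) = 26.
Baby table (559^j mod 631 for j=0..25):
  0:1  1:559  2:136  3:304  4:197  5:329  6:290  7:574
  8:318  9:451  10:340  11:129  12:177  13:507  14:94  15:173
  16:164  17:181  18:219  19:7  20:127  21:321  22:235  23:117
  24:410  25:137
Giant step factor: 559^(-26) ≡ 68 (mod 631).
Scan 189·68^i mod 631 for i = 0, 1, …:
  i=0: 189   i=1: 232   i=2: 1
Match at i=2, j=0: k = 2·26 + 0 = 52.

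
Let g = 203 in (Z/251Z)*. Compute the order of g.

250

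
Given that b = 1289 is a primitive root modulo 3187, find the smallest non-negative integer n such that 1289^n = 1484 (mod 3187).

1463

Baby-step giant-step with m = ceil(sqrt(3186)) = 57.
Baby table (1289^j mod 3187 for j=0..56):
  0:1  1:1289  2:1094  3:1512  4:1711  5:75  6:1065  7:2375
  8:1855  9:845  10:2438  11:200  12:2840  13:2084  14:2822  15:1191
  16:2252  17:2658  18:137  19:1308  20:89  21:3176  22:1756  23:714
  24:2490  25:301  26:2362  27:1033  28:2558  29:1904  30:266  31:1865
  32:987  33:630  34:2572  35:828  36:2834  37:724  38:2632  39:1680
  40:1547  41:2208  42:121  43:2993  44:1707  45:1293  46:3063  47:2701
  48:1385  49:545  50:1365  51:261  52:1794  53:1891  54:2631  55:391
  56:453
Giant step factor: 1289^(-57) ≡ 3100 (mod 3187).
Scan 1484·3100^i mod 3187 for i = 0, 1, …:
  i=0: 1484   i=1: 1559   i=2: 1408   i=3: 1797
  i=4: 3011   i=5: 2564   i=6: 22   i=7: 1273
  i=8: 794   i=9: 1036     …   i=24: 2534
  i=25: 2632
Match at i=25, j=38: n = 25·57 + 38 = 1463.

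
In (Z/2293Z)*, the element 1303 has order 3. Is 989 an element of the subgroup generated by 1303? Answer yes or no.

yes

⟨1303⟩ has order 3; its elements mod 2293 are {1, 989, 1303}.
989 is in this set.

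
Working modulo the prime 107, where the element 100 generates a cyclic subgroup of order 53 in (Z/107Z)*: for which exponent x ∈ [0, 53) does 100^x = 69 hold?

8

Successive powers of 100 modulo 107:
  100^0=1  100^1=100  100^2=49  100^3=85  100^4=47  100^5=99
  100^6=56  100^7=36  100^8=69
So 100^8 ≡ 69 (mod 107), giving x = 8.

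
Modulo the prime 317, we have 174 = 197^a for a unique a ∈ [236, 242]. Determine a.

Compute 197^236 mod 317 = 110, then multiply by 197 repeatedly:
  197^236=110  197^237=114  197^238=268  197^239=174
Found 174 at exponent 239.

239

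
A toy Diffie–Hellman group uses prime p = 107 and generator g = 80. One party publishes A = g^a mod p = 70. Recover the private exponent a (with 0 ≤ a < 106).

Baby-step giant-step with m = ceil(sqrt(106)) = 11.
Baby table (80^j mod 107 for j=0..10):
  0:1  1:80  2:87  3:5  4:79  5:7  6:25  7:74
  8:35  9:18  10:49
Giant step factor: 80^(-11) ≡ 96 (mod 107).
Scan 70·96^i mod 107 for i = 0, 1, …:
  i=0: 70   i=1: 86   i=2: 17   i=3: 27
  i=4: 24   i=5: 57   i=6: 15   i=7: 49
Match at i=7, j=10: a = 7·11 + 10 = 87.

87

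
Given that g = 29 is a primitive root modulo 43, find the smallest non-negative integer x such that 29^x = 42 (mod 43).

21

Baby-step giant-step with m = ceil(sqrt(42)) = 7.
Baby table (29^j mod 43 for j=0..6):
  0:1  1:29  2:24  3:8  4:17  5:20  6:21
Giant step factor: 29^(-7) ≡ 37 (mod 43).
Scan 42·37^i mod 43 for i = 0, 1, …:
  i=0: 42   i=1: 6   i=2: 7   i=3: 1
Match at i=3, j=0: x = 3·7 + 0 = 21.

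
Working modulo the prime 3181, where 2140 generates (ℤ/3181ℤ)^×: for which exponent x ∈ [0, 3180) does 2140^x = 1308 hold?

1158

Baby-step giant-step with m = ceil(sqrt(3180)) = 57.
Baby table (2140^j mod 3181 for j=0..56):
  0:1  1:2140  2:2141  3:1100  4:60  5:1160  6:1220  7:2380
  8:419  9:2799  10:37  11:2836  12:2873  13:2528  14:2220  15:1567
  16:606  17:2173  18:2779  19:1771  20:1369  21:3140  22:1328  23:1287
  24:2615  25:721  26:155  27:876  28:1031  29:1907  30:2938  31:1664
  32:1421  33:3085  34:1325  35:1229  36:2554  37:602  38:3156  39:577
  40:552  41:1129  42:1681  43:2810  44:1310  45:939  46:2249  47:7
  48:2256  49:2263  50:1338  51:420  52:1758  53:2178  54:755  55:2933
  56:507
Giant step factor: 2140^(-57) ≡ 1830 (mod 3181).
Scan 1308·1830^i mod 3181 for i = 0, 1, …:
  i=0: 1308   i=1: 1528   i=2: 141   i=3: 369
  i=4: 898   i=5: 1944   i=6: 1162   i=7: 1552
  i=8: 2708   i=9: 2823     …   i=19: 855
  i=20: 2779
Match at i=20, j=18: x = 20·57 + 18 = 1158.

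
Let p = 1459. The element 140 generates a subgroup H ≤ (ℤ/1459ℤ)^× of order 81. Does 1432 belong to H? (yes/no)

no

1432 ∈ ⟨140⟩ iff 1432^81 ≡ 1 (mod 1459), since |⟨140⟩| = 81.
1432^81 mod 1459 = 1119.
Since 1119 ≠ 1, 1432 does not lie in the subgroup.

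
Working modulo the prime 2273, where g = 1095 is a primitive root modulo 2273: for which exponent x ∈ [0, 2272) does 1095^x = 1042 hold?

Baby-step giant-step with m = ceil(sqrt(2272)) = 48.
Baby table (1095^j mod 2273 for j=0..47):
  0:1  1:1095  2:1154  3:2115  4:2011  5:1781  6:2234  7:482
  8:454  9:1616  10:1126  11:1004  12:1521  13:1659  14:478  15:620
  16:1546  17:1758  18:2052  19:1216  20:1815  21:823  22:1077  23:1901
  24:1800  25:309  26:1951  27:1998  28:1184  29:870  30:263  31:1587
  32:1193  33:1633  34:1557  35:165  36:1108  37:1751  38:1206  39:2230
  40:648  41:384  42:2248  43:2174  44:699  45:1677  46:2004  47:935
Giant step factor: 1095^(-48) ≡ 380 (mod 2273).
Scan 1042·380^i mod 2273 for i = 0, 1, …:
  i=0: 1042   i=1: 458   i=2: 1292   i=3: 2265
  i=4: 1506   i=5: 1757   i=6: 1671   i=7: 813
  i=8: 2085   i=9: 1296     …   i=24: 1399
  i=25: 2011
Match at i=25, j=4: x = 25·48 + 4 = 1204.

1204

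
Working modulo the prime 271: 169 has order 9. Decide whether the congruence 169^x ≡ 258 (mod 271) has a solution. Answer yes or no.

⟨169⟩ has order 9; its elements mod 271 are {1, 28, 106, 125, 169, 178, 242, 248, 258}.
258 is in this set.

yes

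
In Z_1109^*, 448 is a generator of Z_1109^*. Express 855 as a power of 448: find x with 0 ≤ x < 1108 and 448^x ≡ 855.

944

Baby-step giant-step with m = ceil(sqrt(1108)) = 34.
Baby table (448^j mod 1109 for j=0..33):
  0:1  1:448  2:1084  3:999  4:625  5:532  6:1010  7:8
  8:257  9:909  10:229  11:564  12:929  13:317  14:64  15:947
  16:618  17:723  18:76  19:778  20:318  21:512  22:922  23:508
  24:239  25:608  26:679  27:326  28:769  29:722  30:737  31:803
  32:428  33:996
Giant step factor: 448^(-34) ≡ 600 (mod 1109).
Scan 855·600^i mod 1109 for i = 0, 1, …:
  i=0: 855   i=1: 642   i=2: 377   i=3: 1073
  i=4: 580   i=5: 883   i=6: 807   i=7: 676
  i=8: 815   i=9: 1040     …   i=26: 868
  i=27: 679
Match at i=27, j=26: x = 27·34 + 26 = 944.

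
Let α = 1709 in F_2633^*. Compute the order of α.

2632

The order of 1709 must divide p − 1 = 2632 = 2^3 · 7 · 47.
Divisors: 1, 2, 4, 7, 8, 14, 28, 47, 56, 94, 188, 329, 376, 658, 1316, 2632.
Check each in increasing order: 1709^1 ≡ 1709;  1709^2 ≡ 684;  1709^4 ≡ 1815;  1709^7 ≡ 2171;  1709^8 ≡ 342;  1709^14 ≡ 171;  1709^28 ≡ 278;  1709^47 ≡ 2120;  1709^56 ≡ 927;  1709^94 ≡ 2502;  1709^188 ≡ 1363;  1709^329 ≡ 885;  1709^376 ≡ 1504;  1709^658 ≡ 1224;  1709^1316 ≡ 2632;  1709^2632 ≡ 1.
Smallest exponent giving 1 is 2632.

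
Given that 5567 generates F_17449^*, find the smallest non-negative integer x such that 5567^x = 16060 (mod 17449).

Baby-step giant-step with m = ceil(sqrt(17448)) = 133.
Baby table (5567^j mod 17449 for j=0..132):
  0:1  1:5567  2:2065  3:14413  4:6669  5:12300  6:4224  7:11205
  8:15509  9:951  10:7170  11:9527  12:9298  13:8232  14:6470  15:3754
  16:12065  17:4654  18:14502  19:13560  20:4146  21:13204  22:11480  23:10922
  24:10458  25:9822  26:11357  27:6692  28:749  29:16821  30:11173  31:11855
  32:4667  33:17077  34:5507  35:17025  36:12656  37:14339  38:13487  39:16531
  40:2051  41:6271  42:12657  43:2457  44:15552  45:13495  46:8720  47:1122
  48:16881  49:13662  50:13612  51:14446  52:15890  53:10649  54:8730  55:4445
  56:2633  57:751  58:10506  59:15303  60:5783  61:556  62:6779  63:13955
  64:4537  65:8776  66:16241  67:10378  68:687  69:3198  70:5286  71:8148
  72:9965  73:4784  74:5354  75:2826  76:10793  77:7724  78:5172  79:1674
  80:1392  81:1908  82:12844  83:13995  84:380  85:4131  86:16944  87:15403
  88:4115  89:15117  90:17261  91:344  92:13107  93:12400  94:2556  95:8317
  96:8542  97:4789  98:15740  99:13151  100:13062  101:6171  102:14325  103:5345
  104:5070  105:9657  106:150  107:14947  108:13117  109:15723  110:5757  111:12855
  112:5436  113:5646  114:5633  115:3058  116:11111  117:15681  118:16229  119:13370
  120:10805  121:4732  122:12503  123:140  124:11624  125:9916  126:11185  127:8863
  128:11998  129:15543  130:15739  131:7584  132:10997
Giant step factor: 5567^(-133) ≡ 6184 (mod 17449).
Scan 16060·6184^i mod 17449 for i = 0, 1, …:
  i=0: 16060   i=1: 12781   i=2: 11183   i=3: 5285
  i=4: 463   i=5: 1556   i=6: 7905   i=7: 9871
  i=8: 5662   i=9: 11114     …   i=96: 11585
  i=97: 13495
Match at i=97, j=45: x = 97·133 + 45 = 12946.

12946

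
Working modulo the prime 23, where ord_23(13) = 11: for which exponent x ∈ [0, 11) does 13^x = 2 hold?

8

Successive powers of 13 modulo 23:
  13^0=1  13^1=13  13^2=8  13^3=12  13^4=18  13^5=4
  13^6=6  13^7=9  13^8=2
So 13^8 ≡ 2 (mod 23), giving x = 8.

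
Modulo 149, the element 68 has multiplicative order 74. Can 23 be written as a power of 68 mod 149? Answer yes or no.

no

23 ∈ ⟨68⟩ iff 23^74 ≡ 1 (mod 149), since |⟨68⟩| = 74.
23^74 mod 149 = 148.
Since 148 ≠ 1, 23 does not lie in the subgroup.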